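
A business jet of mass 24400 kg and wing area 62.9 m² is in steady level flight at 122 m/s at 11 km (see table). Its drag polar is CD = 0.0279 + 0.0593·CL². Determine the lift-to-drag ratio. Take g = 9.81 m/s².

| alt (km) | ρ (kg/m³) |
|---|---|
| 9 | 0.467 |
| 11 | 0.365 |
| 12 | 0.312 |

L/D = 9.71

At 11 km, from the table: ρ = 0.365 kg/m³.
Level flight ⇒ L = W = m·g = 24400 × 9.81 = 2.3936×10^5 N.
Dynamic pressure q = 0.5 × 0.365 × 122² = 2716 Pa.
CL = W/(q·S) = 2.3936×10^5 / (2716 × 62.9) = 1.401.
CD = 0.0279 + 0.0593 × 1.401² = 0.1443.
L/D = CL/CD = 1.401 / 0.1443 = 9.71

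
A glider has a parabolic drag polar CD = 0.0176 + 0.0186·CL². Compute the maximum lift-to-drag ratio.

(L/D)max = 27.6

For CD = CD0 + K·CL², (L/D)max occurs at CL* = √(CD0/K) and equals 1/(2√(K·CD0)).
(L/D)max = 1/(2√(0.0186 × 0.0176)) = 1/(2 × 0.01809) = 27.6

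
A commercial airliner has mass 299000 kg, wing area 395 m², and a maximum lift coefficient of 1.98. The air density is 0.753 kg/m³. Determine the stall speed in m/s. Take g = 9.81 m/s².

V_stall = 99.8 m/s

Weight W = mg = 299000 × 9.81 = 2.933×10^6 N.
From L = ½ρV²S·CL,max = W: V_stall = √(2W/(ρSCL,max)) = √(2·2.933×10^6/(0.753·395·1.98))
V_stall = √9961 = 99.8 m/s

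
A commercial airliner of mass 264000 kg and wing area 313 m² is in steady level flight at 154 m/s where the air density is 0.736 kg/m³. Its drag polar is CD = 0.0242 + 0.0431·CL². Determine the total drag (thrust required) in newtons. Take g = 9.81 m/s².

Weight W = mg = 264000 × 9.81 = 2.5898×10^6 N; in level flight L = W.
q = ½ρv² = ½ × 0.736 × 154² = 8727 Pa.
CL = W/(q·S) = 2.5898×10^6 / (8727 × 313) = 0.9481.
CD = 0.0242 + 0.0431 × 0.9481² = 0.06294.
D = q·S·CD = 8727 × 313 × 0.06294 = 1.719×10^5 N

D = 1.72×10^5 N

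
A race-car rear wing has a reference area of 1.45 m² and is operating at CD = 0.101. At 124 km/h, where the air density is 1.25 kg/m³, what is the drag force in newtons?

Convert speed: v = 124 km/h ÷ 3.6 = 34.44 m/s.
Dynamic pressure q = ½ρv² = ½ × 1.25 × 34.44² = 741.5 Pa.
D = q·S·CD = 741.5 × 1.45 × 0.101 = 109 N

D = 109 N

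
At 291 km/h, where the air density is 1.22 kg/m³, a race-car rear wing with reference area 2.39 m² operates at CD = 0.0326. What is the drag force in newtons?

D = 311 N

Convert speed: v = 291 km/h ÷ 3.6 = 80.83 m/s.
Dynamic pressure q = ½ρv² = ½ × 1.22 × 80.83² = 3986 Pa.
D = q·S·CD = 3986 × 2.39 × 0.0326 = 311 N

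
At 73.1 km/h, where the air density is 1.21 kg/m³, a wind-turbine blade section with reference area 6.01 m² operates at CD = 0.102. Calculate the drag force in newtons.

D = 153 N

Convert speed: v = 73.1 km/h ÷ 3.6 = 20.31 m/s.
D = ½ρv²S·CD = ½ × 1.21 × 20.31² × 6.01 × 0.102 = 153 N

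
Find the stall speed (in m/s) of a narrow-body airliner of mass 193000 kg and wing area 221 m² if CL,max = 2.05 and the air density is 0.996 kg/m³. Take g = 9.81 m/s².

Stall occurs when L = W at CL,max. W = mg = 193000 × 9.81 = 1.893×10^6 N.
From L = ½ρV²S·CL,max = W: V_stall = √(2W/(ρSCL,max)) = √(2·1.893×10^6/(0.996·221·2.05))
V_stall = √8392 = 91.6 m/s

V_stall = 91.6 m/s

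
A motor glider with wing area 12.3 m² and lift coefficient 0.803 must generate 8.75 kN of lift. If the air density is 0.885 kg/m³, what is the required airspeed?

L = ½ρv²S·CL ⇒ v = √(2L/(ρ·S·CL))
v = √(2 × 8750 / (0.885 × 12.3 × 0.803)) = √2002 = 44.7 m/s

v = 44.7 m/s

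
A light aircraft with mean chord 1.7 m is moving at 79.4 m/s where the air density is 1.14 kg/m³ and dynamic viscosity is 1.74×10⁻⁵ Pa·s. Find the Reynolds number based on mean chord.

Re = 8.84×10^6

Re = ρ·v·c/μ = 1.14 × 79.4 × 1.7 / (1.74×10⁻⁵) = 8.84×10^6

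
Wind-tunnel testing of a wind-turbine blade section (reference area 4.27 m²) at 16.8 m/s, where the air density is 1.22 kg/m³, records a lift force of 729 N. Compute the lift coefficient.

CL = 0.992

From L = ½ρv²S·CL, rearranging gives CL = 2L/(ρv²S).
CL = 2 × 729 / (1.22 × 16.8² × 4.27) = 0.992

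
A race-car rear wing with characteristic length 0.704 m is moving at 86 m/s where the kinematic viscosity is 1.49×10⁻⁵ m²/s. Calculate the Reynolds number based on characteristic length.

Re = 4.06×10^6

Re = v·c/ν = 86 × 0.704 / (1.49×10⁻⁵) = 4.06×10^6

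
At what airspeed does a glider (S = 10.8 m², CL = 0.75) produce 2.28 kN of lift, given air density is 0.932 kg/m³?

v = 24.6 m/s

L = ½ρv²S·CL ⇒ v = √(2L/(ρ·S·CL))
v = √(2 × 2280 / (0.932 × 10.8 × 0.75)) = √604 = 24.6 m/s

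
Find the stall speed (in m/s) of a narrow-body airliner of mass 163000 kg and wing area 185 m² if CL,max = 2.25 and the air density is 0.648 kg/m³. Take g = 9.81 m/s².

Weight W = mg = 163000 × 9.81 = 1.599×10^6 N.
V_stall = √(2W/(ρ·S·CL,max)) = √(2 × 1.599×10^6 / (0.648 × 185 × 2.25))
V_stall = √11860 = 109 m/s

V_stall = 109 m/s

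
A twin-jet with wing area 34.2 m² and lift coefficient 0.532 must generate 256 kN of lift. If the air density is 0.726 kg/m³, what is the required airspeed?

L = ½ρv²S·CL ⇒ v = √(2L/(ρ·S·CL))
v = √(2 × 2.56×10^5 / (0.726 × 34.2 × 0.532)) = √38760 = 197 m/s

v = 197 m/s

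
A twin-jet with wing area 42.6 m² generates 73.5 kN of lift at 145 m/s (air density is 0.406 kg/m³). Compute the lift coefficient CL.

CL = 0.404

From L = ½ρv²S·CL, rearranging gives CL = 2L/(ρv²S).
CL = 2 × 73500 / (0.406 × 145² × 42.6) = 0.404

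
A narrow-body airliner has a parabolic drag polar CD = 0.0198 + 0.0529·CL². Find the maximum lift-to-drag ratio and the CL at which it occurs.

For CD = CD0 + K·CL², (L/D)max occurs at CL* = √(CD0/K) and equals 1/(2√(K·CD0)).
(L/D)max = 1/(2√(0.0529 × 0.0198)) = 1/(2 × 0.03236) = 15.4
CL* = √(0.0198/0.0529) = 0.612

(L/D)max = 15.4, at CL = 0.612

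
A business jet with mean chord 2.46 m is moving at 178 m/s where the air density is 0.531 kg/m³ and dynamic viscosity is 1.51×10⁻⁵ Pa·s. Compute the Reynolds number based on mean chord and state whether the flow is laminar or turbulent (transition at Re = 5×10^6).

Re = ρ·v·c/μ = 0.531 × 178 × 2.46 / (1.51×10⁻⁵) = 1.54×10^7
Since 1.54×10^7 > 5×10^6, the flow is turbulent.

Re = 1.54×10^7 (turbulent)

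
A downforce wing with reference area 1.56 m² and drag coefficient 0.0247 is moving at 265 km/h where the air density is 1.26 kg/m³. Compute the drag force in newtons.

D = 132 N

Convert speed: v = 265 km/h ÷ 3.6 = 73.61 m/s.
Dynamic pressure q = ½ρv² = ½ × 1.26 × 73.61² = 3414 Pa.
D = q·S·CD = 3414 × 1.56 × 0.0247 = 132 N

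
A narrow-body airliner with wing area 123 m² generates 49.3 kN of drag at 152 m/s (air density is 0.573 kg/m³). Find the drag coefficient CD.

CD = 0.0606

From D = ½ρv²S·CD, rearranging gives CD = 2D/(ρv²S).
CD = 2 × 49300 / (0.573 × 152² × 123) = 0.0606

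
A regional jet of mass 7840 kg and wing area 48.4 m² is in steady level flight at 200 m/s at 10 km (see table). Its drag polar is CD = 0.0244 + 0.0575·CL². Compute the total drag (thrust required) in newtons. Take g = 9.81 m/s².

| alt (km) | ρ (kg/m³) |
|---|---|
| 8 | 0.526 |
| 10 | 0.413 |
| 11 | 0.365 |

D = 10600 N

At 10 km, from the table: ρ = 0.413 kg/m³.
Level flight ⇒ L = W = m·g = 7840 × 9.81 = 76910 N.
Dynamic pressure q = 0.5 × 0.413 × 200² = 8260 Pa.
Required CL = L/(qS) = 76910/(8260·48.4) = 0.1924.
CD = 0.0244 + 0.0575 × 0.1924² = 0.02653.
D = q·S·CD = 8260 × 48.4 × 0.02653 = 10610 N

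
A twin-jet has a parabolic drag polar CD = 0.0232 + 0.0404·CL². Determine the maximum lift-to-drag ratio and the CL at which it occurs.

(L/D)max = 16.3, at CL = 0.758

For CD = CD0 + K·CL², (L/D)max occurs at CL* = √(CD0/K) and equals 1/(2√(K·CD0)).
(L/D)max = 1/(2√(0.0404 × 0.0232)) = 1/(2 × 0.03062) = 16.3
CL* = √(0.0232/0.0404) = 0.758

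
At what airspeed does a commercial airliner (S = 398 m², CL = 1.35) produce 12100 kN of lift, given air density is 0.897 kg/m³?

L = ½ρv²S·CL ⇒ v = √(2L/(ρ·S·CL))
v = √(2 × 1.21×10^7 / (0.897 × 398 × 1.35)) = √50210 = 224 m/s

v = 224 m/s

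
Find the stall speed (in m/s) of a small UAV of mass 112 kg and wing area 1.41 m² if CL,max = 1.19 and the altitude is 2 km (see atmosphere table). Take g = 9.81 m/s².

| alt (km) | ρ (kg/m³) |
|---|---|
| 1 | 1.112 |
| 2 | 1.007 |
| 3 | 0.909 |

V_stall = 36.1 m/s

At 2 km, from the table: ρ = 1.007 kg/m³.
Weight W = mg = 112 × 9.81 = 1099 N.
From L = ½ρV²S·CL,max = W: V_stall = √(2W/(ρSCL,max)) = √(2·1099/(1.007·1.41·1.19))
V_stall = √1301 = 36.1 m/s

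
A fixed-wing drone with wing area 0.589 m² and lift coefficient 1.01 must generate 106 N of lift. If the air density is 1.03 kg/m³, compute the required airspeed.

L = ½ρv²S·CL ⇒ v = √(2L/(ρ·S·CL))
v = √(2 × 106 / (1.03 × 0.589 × 1.01)) = √346 = 18.6 m/s

v = 18.6 m/s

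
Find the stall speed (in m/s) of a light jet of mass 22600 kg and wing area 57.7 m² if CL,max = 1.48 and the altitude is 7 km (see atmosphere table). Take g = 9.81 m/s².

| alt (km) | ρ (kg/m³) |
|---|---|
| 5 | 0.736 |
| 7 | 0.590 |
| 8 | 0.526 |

V_stall = 93.8 m/s

At 7 km, from the table: ρ = 0.590 kg/m³.
Stall occurs when L = W at CL,max. W = mg = 22600 × 9.81 = 2.217×10^5 N.
V_stall = √(2W/(ρ·S·CL,max)) = √(2 × 2.217×10^5 / (0.59 × 57.7 × 1.48))
V_stall = √8801 = 93.8 m/s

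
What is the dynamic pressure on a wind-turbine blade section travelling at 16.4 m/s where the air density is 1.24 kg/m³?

q = 167 Pa

q = ½ρv² = ½ × 1.24 × 16.4² = 167 Pa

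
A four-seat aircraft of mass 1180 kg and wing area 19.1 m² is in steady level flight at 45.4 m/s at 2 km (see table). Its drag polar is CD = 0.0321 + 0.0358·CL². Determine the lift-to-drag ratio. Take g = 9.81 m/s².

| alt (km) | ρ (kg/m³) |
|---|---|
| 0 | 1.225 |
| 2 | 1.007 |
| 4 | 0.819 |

At 2 km, from the table: ρ = 1.007 kg/m³.
Level flight ⇒ L = W = m·g = 1180 × 9.81 = 11576 N.
q = ½ρv² = ½ × 1.007 × 45.4² = 1038 Pa.
Required CL = L/(qS) = 11576/(1038·19.1) = 0.584.
CD = 0.0321 + 0.0358 × 0.584² = 0.04431.
L/D = CL/CD = 0.584 / 0.04431 = 13.2

L/D = 13.2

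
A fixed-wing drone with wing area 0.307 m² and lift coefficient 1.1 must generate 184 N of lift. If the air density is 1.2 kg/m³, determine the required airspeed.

L = ½ρv²S·CL ⇒ v = √(2L/(ρ·S·CL))
v = √(2 × 184 / (1.2 × 0.307 × 1.1)) = √908.1 = 30.1 m/s

v = 30.1 m/s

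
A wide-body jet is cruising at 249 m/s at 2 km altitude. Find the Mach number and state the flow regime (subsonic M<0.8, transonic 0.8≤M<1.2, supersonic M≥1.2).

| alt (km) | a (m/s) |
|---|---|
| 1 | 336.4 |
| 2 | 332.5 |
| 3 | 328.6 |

At 2 km, from the table: a = 332.5 m/s.
M = v/a = 249 / 332.5 = 0.749
M = 0.749 → subsonic.

M = 0.749 (subsonic)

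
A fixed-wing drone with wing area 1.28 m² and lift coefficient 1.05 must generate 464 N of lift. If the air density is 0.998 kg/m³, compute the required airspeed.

v = 26.3 m/s

L = ½ρv²S·CL ⇒ v = √(2L/(ρ·S·CL))
v = √(2 × 464 / (0.998 × 1.28 × 1.05)) = √691.9 = 26.3 m/s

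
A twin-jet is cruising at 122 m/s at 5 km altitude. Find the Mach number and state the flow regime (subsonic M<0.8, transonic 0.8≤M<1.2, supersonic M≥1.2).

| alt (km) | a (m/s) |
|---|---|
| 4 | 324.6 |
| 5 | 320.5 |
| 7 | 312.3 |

M = 0.381 (subsonic)

At 5 km, from the table: a = 320.5 m/s.
M = v/a = 122 / 320.5 = 0.381
M = 0.381 → subsonic.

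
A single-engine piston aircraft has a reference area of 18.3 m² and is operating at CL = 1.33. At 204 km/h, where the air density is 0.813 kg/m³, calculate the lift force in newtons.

Convert speed: v = 204 km/h ÷ 3.6 = 56.67 m/s.
L = ½ρv²S·CL = ½ × 0.813 × 56.67² × 18.3 × 1.33 = 31800 N ≈ 31.8 kN

L = 31800 N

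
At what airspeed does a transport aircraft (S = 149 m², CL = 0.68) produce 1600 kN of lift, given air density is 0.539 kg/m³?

v = 242 m/s

L = ½ρv²S·CL ⇒ v = √(2L/(ρ·S·CL))
v = √(2 × 1.6×10^6 / (0.539 × 149 × 0.68)) = √58600 = 242 m/s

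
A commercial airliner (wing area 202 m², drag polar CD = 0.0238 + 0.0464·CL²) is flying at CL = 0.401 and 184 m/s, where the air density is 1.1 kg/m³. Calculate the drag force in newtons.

CD = 0.0238 + 0.0464 × 0.401² = 0.03126
D = ½ρv²S·CD = ½ × 1.1 × 184² × 202 × 0.03126 = 1.18×10^5 N

D = 1.18×10^5 N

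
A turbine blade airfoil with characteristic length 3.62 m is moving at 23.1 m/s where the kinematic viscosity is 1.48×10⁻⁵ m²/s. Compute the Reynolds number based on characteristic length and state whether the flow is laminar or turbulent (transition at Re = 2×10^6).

Re = v·c/ν = 23.1 × 3.62 / (1.48×10⁻⁵) = 5.65×10^6
Since 5.65×10^6 > 2×10^6, the flow is turbulent.

Re = 5.65×10^6 (turbulent)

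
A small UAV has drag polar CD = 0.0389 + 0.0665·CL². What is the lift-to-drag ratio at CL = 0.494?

CD = 0.0389 + 0.0665 × 0.494² = 0.05513
L/D = CL/CD = 0.494 / 0.05513 = 8.96

L/D = 8.96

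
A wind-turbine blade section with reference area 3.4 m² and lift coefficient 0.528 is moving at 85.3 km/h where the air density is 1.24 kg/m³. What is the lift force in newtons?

L = 625 N

Convert speed: v = 85.3 km/h ÷ 3.6 = 23.69 m/s.
L = ½ρv²S·CL = ½ × 1.24 × 23.69² × 3.4 × 0.528 = 625 N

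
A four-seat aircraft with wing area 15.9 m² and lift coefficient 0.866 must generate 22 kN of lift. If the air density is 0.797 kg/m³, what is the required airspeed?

L = ½ρv²S·CL ⇒ v = √(2L/(ρ·S·CL))
v = √(2 × 22000 / (0.797 × 15.9 × 0.866)) = √4009 = 63.3 m/s

v = 63.3 m/s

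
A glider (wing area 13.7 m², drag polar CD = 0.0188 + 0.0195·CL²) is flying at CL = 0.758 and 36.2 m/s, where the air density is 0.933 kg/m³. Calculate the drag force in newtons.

CD = 0.0188 + 0.0195 × 0.758² = 0.03
D = ½ρv²S·CD = ½ × 0.933 × 36.2² × 13.7 × 0.03 = 251 N

D = 251 N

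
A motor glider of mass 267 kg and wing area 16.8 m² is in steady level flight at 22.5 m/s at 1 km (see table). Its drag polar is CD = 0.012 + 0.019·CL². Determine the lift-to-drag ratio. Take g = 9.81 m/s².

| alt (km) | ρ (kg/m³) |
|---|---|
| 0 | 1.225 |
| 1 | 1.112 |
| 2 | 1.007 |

L/D = 31.1

At 1 km, from the table: ρ = 1.112 kg/m³.
Level flight ⇒ L = W = m·g = 267 × 9.81 = 2619.3 N.
q = ½ρv² = ½ × 1.112 × 22.5² = 281.5 Pa.
CL = W/(q·S) = 2619.3 / (281.5 × 16.8) = 0.5539.
CD = 0.012 + 0.019 × 0.5539² = 0.01783.
L/D = CL/CD = 0.5539 / 0.01783 = 31.1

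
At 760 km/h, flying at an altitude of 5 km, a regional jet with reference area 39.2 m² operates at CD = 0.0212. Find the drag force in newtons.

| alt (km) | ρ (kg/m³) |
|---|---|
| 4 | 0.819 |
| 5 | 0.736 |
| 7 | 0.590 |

D = 13600 N

At 5 km, from the table: ρ = 0.736 kg/m³.
Convert speed: v = 760 km/h ÷ 3.6 = 211.1 m/s.
D = ½ρv²S·CD = ½ × 0.736 × 211.1² × 39.2 × 0.0212 = 13600 N ≈ 13.6 kN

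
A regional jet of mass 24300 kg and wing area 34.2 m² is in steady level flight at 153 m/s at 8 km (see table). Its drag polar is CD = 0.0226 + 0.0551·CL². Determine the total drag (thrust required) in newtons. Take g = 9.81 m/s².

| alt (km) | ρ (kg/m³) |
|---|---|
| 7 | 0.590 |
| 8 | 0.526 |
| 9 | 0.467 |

D = 19600 N

At 8 km, from the table: ρ = 0.526 kg/m³.
Weight W = mg = 24300 × 9.81 = 2.3838×10^5 N; in level flight L = W.
Dynamic pressure q = 0.5 × 0.526 × 153² = 6157 Pa.
CL = 2W/(ρv²S) = 2×2.3838×10^5/(0.526×153²×34.2) = 1.132.
CD = 0.0226 + 0.0551 × 1.132² = 0.09323.
D = q·S·CD = 6157 × 34.2 × 0.09323 = 19630 N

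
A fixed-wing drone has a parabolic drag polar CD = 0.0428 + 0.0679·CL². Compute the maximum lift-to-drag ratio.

(L/D)max = 9.27

For CD = CD0 + K·CL², (L/D)max occurs at CL* = √(CD0/K) and equals 1/(2√(K·CD0)).
(L/D)max = 1/(2√(0.0679 × 0.0428)) = 1/(2 × 0.05391) = 9.27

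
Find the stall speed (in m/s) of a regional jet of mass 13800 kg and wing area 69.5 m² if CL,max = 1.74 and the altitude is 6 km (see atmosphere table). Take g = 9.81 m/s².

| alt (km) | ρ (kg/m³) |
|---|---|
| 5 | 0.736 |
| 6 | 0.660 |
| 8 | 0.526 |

At 6 km, from the table: ρ = 0.660 kg/m³.
At stall, lift equals weight: L = W = m·g = 13800 × 9.81 = 1.354×10^5 N.
From L = ½ρV²S·CL,max = W: V_stall = √(2W/(ρSCL,max)) = √(2·1.354×10^5/(0.66·69.5·1.74))
V_stall = √3392 = 58.2 m/s

V_stall = 58.2 m/s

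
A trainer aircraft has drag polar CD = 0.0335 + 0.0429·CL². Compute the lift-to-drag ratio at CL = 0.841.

CD = 0.0335 + 0.0429 × 0.841² = 0.06384
L/D = CL/CD = 0.841 / 0.06384 = 13.2

L/D = 13.2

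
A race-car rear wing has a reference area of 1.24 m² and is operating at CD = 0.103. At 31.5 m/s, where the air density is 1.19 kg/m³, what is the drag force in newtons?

D = 75.4 N

D = ½ρv²S·CD = ½ × 1.19 × 31.5² × 1.24 × 0.103 = 75.4 N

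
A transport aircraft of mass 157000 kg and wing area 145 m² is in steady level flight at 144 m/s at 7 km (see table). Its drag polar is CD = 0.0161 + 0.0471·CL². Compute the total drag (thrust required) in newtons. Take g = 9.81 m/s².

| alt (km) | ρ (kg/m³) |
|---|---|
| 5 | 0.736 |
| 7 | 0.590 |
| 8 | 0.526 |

At 7 km, from the table: ρ = 0.590 kg/m³.
Weight W = mg = 157000 × 9.81 = 1.5402×10^6 N; in level flight L = W.
q = ½ρv² = ½ × 0.59 × 144² = 6117 Pa.
CL = W/(q·S) = 1.5402×10^6 / (6117 × 145) = 1.736.
CD = 0.0161 + 0.0471 × 1.736² = 0.1581.
D = q·S·CD = 6117 × 145 × 0.1581 = 1.402×10^5 N

D = 1.4×10^5 N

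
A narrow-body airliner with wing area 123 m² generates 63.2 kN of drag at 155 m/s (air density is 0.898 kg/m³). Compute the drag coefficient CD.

From D = ½ρv²S·CD, rearranging gives CD = 2D/(ρv²S).
CD = 2 × 63200 / (0.898 × 155² × 123) = 0.0476

CD = 0.0476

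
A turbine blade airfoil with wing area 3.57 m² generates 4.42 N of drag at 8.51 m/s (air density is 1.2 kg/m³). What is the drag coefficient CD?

CD = 0.0285

From D = ½ρv²S·CD, rearranging gives CD = 2D/(ρv²S).
CD = 2 × 4.42 / (1.2 × 8.51² × 3.57) = 0.0285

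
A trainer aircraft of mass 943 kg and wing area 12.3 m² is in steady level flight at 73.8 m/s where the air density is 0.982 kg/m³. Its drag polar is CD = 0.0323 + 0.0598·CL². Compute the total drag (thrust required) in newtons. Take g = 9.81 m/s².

D = 1220 N

Level flight ⇒ L = W = m·g = 943 × 9.81 = 9250.8 N.
q = ½ρv² = ½ × 0.982 × 73.8² = 2674 Pa.
Required CL = L/(qS) = 9250.8/(2674·12.3) = 0.2812.
CD = 0.0323 + 0.0598 × 0.2812² = 0.03703.
D = q·S·CD = 2674 × 12.3 × 0.03703 = 1218 N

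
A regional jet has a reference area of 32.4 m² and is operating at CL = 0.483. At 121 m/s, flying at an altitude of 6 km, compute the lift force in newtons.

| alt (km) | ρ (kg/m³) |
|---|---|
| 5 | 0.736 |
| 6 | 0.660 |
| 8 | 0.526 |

L = 75600 N

At 6 km, from the table: ρ = 0.660 kg/m³.
L = ½ρv²S·CL = ½ × 0.66 × 121² × 32.4 × 0.483 = 75600 N ≈ 75.6 kN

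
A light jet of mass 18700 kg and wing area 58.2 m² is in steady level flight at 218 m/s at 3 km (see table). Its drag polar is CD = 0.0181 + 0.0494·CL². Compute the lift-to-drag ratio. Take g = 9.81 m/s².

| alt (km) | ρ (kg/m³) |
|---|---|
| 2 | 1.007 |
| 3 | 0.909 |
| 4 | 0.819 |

At 3 km, from the table: ρ = 0.909 kg/m³.
Level flight ⇒ L = W = m·g = 18700 × 9.81 = 1.8345×10^5 N.
q = ½ρv² = ½ × 0.909 × 218² = 21600 Pa.
Required CL = L/(qS) = 1.8345×10^5/(21600·58.2) = 0.1459.
CD = 0.0181 + 0.0494 × 0.1459² = 0.01915.
L/D = CL/CD = 0.1459 / 0.01915 = 7.62

L/D = 7.62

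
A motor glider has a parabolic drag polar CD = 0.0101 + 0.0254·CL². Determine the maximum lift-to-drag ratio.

(L/D)max = 31.2

For CD = CD0 + K·CL², (L/D)max occurs at CL* = √(CD0/K) and equals 1/(2√(K·CD0)).
(L/D)max = 1/(2√(0.0254 × 0.0101)) = 1/(2 × 0.01602) = 31.2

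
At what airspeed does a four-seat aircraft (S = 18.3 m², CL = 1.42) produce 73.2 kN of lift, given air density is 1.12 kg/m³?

L = ½ρv²S·CL ⇒ v = √(2L/(ρ·S·CL))
v = √(2 × 73200 / (1.12 × 18.3 × 1.42)) = √5030 = 70.9 m/s

v = 70.9 m/s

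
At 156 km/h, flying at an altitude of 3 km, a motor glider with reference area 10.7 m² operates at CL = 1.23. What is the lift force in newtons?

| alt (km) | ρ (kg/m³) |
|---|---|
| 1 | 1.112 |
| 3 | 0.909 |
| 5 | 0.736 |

At 3 km, from the table: ρ = 0.909 kg/m³.
Convert speed: v = 156 km/h ÷ 3.6 = 43.33 m/s.
L = ½ρv²S·CL = ½ × 0.909 × 43.33² × 10.7 × 1.23 = 11200 N ≈ 11.2 kN

L = 11200 N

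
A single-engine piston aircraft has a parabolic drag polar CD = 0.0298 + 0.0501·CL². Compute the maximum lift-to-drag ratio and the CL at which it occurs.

For CD = CD0 + K·CL², (L/D)max occurs at CL* = √(CD0/K) and equals 1/(2√(K·CD0)).
(L/D)max = 1/(2√(0.0501 × 0.0298)) = 1/(2 × 0.03864) = 12.9
CL* = √(0.0298/0.0501) = 0.771

(L/D)max = 12.9, at CL = 0.771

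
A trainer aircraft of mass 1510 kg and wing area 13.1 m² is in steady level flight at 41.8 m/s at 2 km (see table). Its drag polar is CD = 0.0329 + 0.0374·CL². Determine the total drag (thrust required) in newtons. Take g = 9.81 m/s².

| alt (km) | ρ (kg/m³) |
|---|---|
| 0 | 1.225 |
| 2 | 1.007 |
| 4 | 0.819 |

At 2 km, from the table: ρ = 1.007 kg/m³.
Weight W = mg = 1510 × 9.81 = 14813 N; in level flight L = W.
q = ½ρv² = ½ × 1.007 × 41.8² = 879.7 Pa.
Required CL = L/(qS) = 14813/(879.7·13.1) = 1.285.
CD = 0.0329 + 0.0374 × 1.285² = 0.09469.
D = q·S·CD = 879.7 × 13.1 × 0.09469 = 1091 N

D = 1090 N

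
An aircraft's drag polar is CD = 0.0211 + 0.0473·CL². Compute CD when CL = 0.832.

CD = 0.0538

CD = 0.0211 + 0.0473 × 0.832² = 0.0211 + 0.03274 = 0.0538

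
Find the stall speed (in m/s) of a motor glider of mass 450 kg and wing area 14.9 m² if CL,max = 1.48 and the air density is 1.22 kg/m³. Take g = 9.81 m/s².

V_stall = 18.1 m/s

Weight W = mg = 450 × 9.81 = 4414 N.
From L = ½ρV²S·CL,max = W: V_stall = √(2W/(ρSCL,max)) = √(2·4414/(1.22·14.9·1.48))
V_stall = √328.2 = 18.1 m/s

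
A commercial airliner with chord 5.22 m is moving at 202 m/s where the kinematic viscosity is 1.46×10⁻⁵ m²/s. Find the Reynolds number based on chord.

Re = 7.22×10^7

Re = v·c/ν = 202 × 5.22 / (1.46×10⁻⁵) = 7.22×10^7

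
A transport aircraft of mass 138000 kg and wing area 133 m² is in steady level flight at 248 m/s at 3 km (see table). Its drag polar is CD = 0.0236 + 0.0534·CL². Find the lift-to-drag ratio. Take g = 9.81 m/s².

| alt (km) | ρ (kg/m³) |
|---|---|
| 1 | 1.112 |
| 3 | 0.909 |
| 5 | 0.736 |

L/D = 11.9

At 3 km, from the table: ρ = 0.909 kg/m³.
Level flight ⇒ L = W = m·g = 138000 × 9.81 = 1.3538×10^6 N.
q = ½ρv² = ½ × 0.909 × 248² = 27950 Pa.
Required CL = L/(qS) = 1.3538×10^6/(27950·133) = 0.3641.
CD = 0.0236 + 0.0534 × 0.3641² = 0.03068.
L/D = CL/CD = 0.3641 / 0.03068 = 11.9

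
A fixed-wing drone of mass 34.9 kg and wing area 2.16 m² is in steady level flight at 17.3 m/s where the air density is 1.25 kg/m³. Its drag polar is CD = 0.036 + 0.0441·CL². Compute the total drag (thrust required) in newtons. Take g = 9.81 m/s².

Weight W = mg = 34.9 × 9.81 = 342.37 N; in level flight L = W.
q = ½ρv² = ½ × 1.25 × 17.3² = 187.1 Pa.
CL = 2W/(ρv²S) = 2×342.37/(1.25×17.3²×2.16) = 0.8474.
CD = 0.036 + 0.0441 × 0.8474² = 0.06766.
D = q·S·CD = 187.1 × 2.16 × 0.06766 = 27.34 N

D = 27.3 N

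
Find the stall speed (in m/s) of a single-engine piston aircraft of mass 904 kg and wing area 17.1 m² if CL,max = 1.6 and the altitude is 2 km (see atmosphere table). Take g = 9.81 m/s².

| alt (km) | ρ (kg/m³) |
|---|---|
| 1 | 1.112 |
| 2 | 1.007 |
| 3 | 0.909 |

V_stall = 25.4 m/s

At 2 km, from the table: ρ = 1.007 kg/m³.
At stall, lift equals weight: L = W = m·g = 904 × 9.81 = 8868 N.
From L = ½ρV²S·CL,max = W: V_stall = √(2W/(ρSCL,max)) = √(2·8868/(1.007·17.1·1.6))
V_stall = √643.8 = 25.4 m/s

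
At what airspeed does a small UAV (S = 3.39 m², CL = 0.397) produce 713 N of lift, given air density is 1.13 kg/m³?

L = ½ρv²S·CL ⇒ v = √(2L/(ρ·S·CL))
v = √(2 × 713 / (1.13 × 3.39 × 0.397)) = √937.7 = 30.6 m/s

v = 30.6 m/s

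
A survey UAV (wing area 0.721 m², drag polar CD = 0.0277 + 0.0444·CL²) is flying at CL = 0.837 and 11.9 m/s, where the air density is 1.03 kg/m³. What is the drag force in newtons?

D = 3.09 N

CD = 0.0277 + 0.0444 × 0.837² = 0.05881
D = ½ρv²S·CD = ½ × 1.03 × 11.9² × 0.721 × 0.05881 = 3.09 N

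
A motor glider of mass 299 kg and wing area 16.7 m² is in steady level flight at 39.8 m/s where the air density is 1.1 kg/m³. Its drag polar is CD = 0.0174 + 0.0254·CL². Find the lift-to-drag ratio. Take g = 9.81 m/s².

Weight W = mg = 299 × 9.81 = 2933.2 N; in level flight L = W.
Dynamic pressure q = 0.5 × 1.1 × 39.8² = 871.2 Pa.
CL = 2W/(ρv²S) = 2×2933.2/(1.1×39.8²×16.7) = 0.2016.
CD = 0.0174 + 0.0254 × 0.2016² = 0.01843.
L/D = CL/CD = 0.2016 / 0.01843 = 10.9

L/D = 10.9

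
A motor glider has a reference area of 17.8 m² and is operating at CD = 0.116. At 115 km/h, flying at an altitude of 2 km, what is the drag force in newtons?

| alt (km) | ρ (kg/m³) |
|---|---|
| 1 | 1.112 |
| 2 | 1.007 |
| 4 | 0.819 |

D = 1060 N

At 2 km, from the table: ρ = 1.007 kg/m³.
Convert speed: v = 115 km/h ÷ 3.6 = 31.94 m/s.
D = ½ρv²S·CD = ½ × 1.007 × 31.94² × 17.8 × 0.116 = 1060 N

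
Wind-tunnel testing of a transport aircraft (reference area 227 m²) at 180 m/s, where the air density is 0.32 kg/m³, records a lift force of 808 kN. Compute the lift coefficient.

From L = ½ρv²S·CL, rearranging gives CL = 2L/(ρv²S).
CL = 2 × 8.08×10^5 / (0.32 × 180² × 227) = 0.687

CL = 0.687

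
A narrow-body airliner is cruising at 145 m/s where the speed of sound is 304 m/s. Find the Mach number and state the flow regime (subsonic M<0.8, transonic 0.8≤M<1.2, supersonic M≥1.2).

M = v/a = 145 / 304 = 0.477
M = 0.477 → subsonic.

M = 0.477 (subsonic)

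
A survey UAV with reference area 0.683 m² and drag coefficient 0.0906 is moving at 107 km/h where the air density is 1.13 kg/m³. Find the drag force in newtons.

Convert speed: v = 107 km/h ÷ 3.6 = 29.72 m/s.
Dynamic pressure q = ½ρv² = ½ × 1.13 × 29.72² = 499.1 Pa.
D = q·S·CD = 499.1 × 0.683 × 0.0906 = 30.9 N

D = 30.9 N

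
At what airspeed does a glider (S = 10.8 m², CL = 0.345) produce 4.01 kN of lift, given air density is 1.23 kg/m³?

v = 41.8 m/s

L = ½ρv²S·CL ⇒ v = √(2L/(ρ·S·CL))
v = √(2 × 4010 / (1.23 × 10.8 × 0.345)) = √1750 = 41.8 m/s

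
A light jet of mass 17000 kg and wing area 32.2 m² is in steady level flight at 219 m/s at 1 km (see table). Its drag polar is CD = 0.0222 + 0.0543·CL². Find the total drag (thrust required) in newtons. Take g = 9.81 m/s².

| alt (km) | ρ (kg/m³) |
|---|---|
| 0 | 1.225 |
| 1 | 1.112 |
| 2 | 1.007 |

At 1 km, from the table: ρ = 1.112 kg/m³.
Weight W = mg = 17000 × 9.81 = 1.6677×10^5 N; in level flight L = W.
q = ½ρv² = ½ × 1.112 × 219² = 26670 Pa.
Required CL = L/(qS) = 1.6677×10^5/(26670·32.2) = 0.1942.
CD = 0.0222 + 0.0543 × 0.1942² = 0.02425.
D = q·S·CD = 26670 × 32.2 × 0.02425 = 20820 N

D = 20800 N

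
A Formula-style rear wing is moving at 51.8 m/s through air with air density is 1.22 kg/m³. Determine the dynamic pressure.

q = 1640 Pa

q = ½ρv² = ½ × 1.22 × 51.8² = 1640 Pa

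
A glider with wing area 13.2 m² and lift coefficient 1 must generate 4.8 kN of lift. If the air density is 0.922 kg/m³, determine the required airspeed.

L = ½ρv²S·CL ⇒ v = √(2L/(ρ·S·CL))
v = √(2 × 4800 / (0.922 × 13.2 × 1)) = √788.8 = 28.1 m/s

v = 28.1 m/s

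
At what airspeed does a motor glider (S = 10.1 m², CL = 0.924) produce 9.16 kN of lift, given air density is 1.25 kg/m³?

L = ½ρv²S·CL ⇒ v = √(2L/(ρ·S·CL))
v = √(2 × 9160 / (1.25 × 10.1 × 0.924)) = √1570 = 39.6 m/s

v = 39.6 m/s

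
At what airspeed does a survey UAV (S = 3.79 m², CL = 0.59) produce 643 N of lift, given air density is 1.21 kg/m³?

v = 21.8 m/s

L = ½ρv²S·CL ⇒ v = √(2L/(ρ·S·CL))
v = √(2 × 643 / (1.21 × 3.79 × 0.59)) = √475.3 = 21.8 m/s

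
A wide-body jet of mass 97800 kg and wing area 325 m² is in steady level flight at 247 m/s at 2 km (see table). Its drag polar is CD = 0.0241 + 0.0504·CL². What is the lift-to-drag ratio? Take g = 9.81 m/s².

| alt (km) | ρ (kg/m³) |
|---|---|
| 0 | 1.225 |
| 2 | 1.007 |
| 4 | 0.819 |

At 2 km, from the table: ρ = 1.007 kg/m³.
Weight W = mg = 97800 × 9.81 = 9.5942×10^5 N; in level flight L = W.
q = ½ρv² = ½ × 1.007 × 247² = 30720 Pa.
CL = 2W/(ρv²S) = 2×9.5942×10^5/(1.007×247²×325) = 0.0961.
CD = 0.0241 + 0.0504 × 0.0961² = 0.02457.
L/D = CL/CD = 0.0961 / 0.02457 = 3.91

L/D = 3.91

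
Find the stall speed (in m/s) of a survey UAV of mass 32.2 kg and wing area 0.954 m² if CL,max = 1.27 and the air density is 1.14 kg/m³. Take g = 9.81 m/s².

At stall, lift equals weight: L = W = m·g = 32.2 × 9.81 = 315.9 N.
V_stall = √(2W/(ρ·S·CL,max)) = √(2 × 315.9 / (1.14 × 0.954 × 1.27))
V_stall = √457.4 = 21.4 m/s

V_stall = 21.4 m/s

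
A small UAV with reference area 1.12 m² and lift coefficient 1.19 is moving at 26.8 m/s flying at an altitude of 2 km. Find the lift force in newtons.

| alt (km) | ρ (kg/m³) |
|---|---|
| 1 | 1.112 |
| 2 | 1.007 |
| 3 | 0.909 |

L = 482 N

At 2 km, from the table: ρ = 1.007 kg/m³.
L = ½ρv²S·CL = ½ × 1.007 × 26.8² × 1.12 × 1.19 = 482 N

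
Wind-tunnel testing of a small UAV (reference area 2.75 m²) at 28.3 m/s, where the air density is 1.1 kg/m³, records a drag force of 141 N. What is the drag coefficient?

From D = ½ρv²S·CD, rearranging gives CD = 2D/(ρv²S).
CD = 2 × 141 / (1.1 × 28.3² × 2.75) = 0.116

CD = 0.116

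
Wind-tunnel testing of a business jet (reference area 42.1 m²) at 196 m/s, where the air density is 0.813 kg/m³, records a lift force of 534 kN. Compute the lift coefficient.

CL = 0.812

From L = ½ρv²S·CL, rearranging gives CL = 2L/(ρv²S).
CL = 2 × 5.34×10^5 / (0.813 × 196² × 42.1) = 0.812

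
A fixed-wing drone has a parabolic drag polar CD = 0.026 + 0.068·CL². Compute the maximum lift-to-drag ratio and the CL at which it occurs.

For CD = CD0 + K·CL², (L/D)max occurs at CL* = √(CD0/K) and equals 1/(2√(K·CD0)).
(L/D)max = 1/(2√(0.068 × 0.026)) = 1/(2 × 0.04205) = 11.9
CL* = √(0.026/0.068) = 0.618

(L/D)max = 11.9, at CL = 0.618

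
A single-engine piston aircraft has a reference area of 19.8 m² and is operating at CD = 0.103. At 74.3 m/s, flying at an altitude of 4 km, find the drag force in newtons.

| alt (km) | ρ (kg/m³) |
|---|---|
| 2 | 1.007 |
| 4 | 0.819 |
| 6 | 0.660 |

At 4 km, from the table: ρ = 0.819 kg/m³.
Dynamic pressure q = ½ρv² = ½ × 0.819 × 74.3² = 2261 Pa.
D = q·S·CD = 2261 × 19.8 × 0.103 = 4610 N

D = 4610 N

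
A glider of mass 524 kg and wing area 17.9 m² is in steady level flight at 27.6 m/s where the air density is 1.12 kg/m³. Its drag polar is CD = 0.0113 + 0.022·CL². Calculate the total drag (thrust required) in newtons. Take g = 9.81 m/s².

D = 162 N

Level flight ⇒ L = W = m·g = 524 × 9.81 = 5140.4 N.
q = ½ρv² = ½ × 1.12 × 27.6² = 426.6 Pa.
Required CL = L/(qS) = 5140.4/(426.6·17.9) = 0.6732.
CD = 0.0113 + 0.022 × 0.6732² = 0.02127.
D = q·S·CD = 426.6 × 17.9 × 0.02127 = 162.4 N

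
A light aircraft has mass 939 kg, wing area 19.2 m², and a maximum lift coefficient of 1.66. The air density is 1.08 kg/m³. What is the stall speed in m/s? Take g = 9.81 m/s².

V_stall = 23.1 m/s

Weight W = mg = 939 × 9.81 = 9212 N.
From L = ½ρV²S·CL,max = W: V_stall = √(2W/(ρSCL,max)) = √(2·9212/(1.08·19.2·1.66))
V_stall = √535.2 = 23.1 m/s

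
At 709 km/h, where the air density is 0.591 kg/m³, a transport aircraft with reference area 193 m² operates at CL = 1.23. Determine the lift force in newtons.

L = 2.72×10^6 N

Convert speed: v = 709 km/h ÷ 3.6 = 196.9 m/s.
Dynamic pressure q = ½ρv² = ½ × 0.591 × 196.9² = 11460 Pa.
L = q·S·CL = 11460 × 193 × 1.23 = 2.72×10^6 N ≈ 2720 kN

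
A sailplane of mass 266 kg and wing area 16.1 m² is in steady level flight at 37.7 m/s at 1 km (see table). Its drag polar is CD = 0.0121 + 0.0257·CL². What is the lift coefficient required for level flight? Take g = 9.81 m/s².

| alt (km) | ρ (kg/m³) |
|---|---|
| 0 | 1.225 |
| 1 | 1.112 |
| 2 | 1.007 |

CL = 0.205

At 1 km, from the table: ρ = 1.112 kg/m³.
Weight W = mg = 266 × 9.81 = 2609.5 N; in level flight L = W.
Dynamic pressure q = 0.5 × 1.112 × 37.7² = 790.2 Pa.
CL = 2W/(ρv²S) = 2×2609.5/(1.112×37.7²×16.1) = 0.2051.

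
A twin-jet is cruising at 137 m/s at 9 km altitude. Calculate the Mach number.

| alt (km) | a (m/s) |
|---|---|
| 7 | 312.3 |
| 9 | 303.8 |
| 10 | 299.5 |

At 9 km, from the table: a = 303.8 m/s.
M = v/a = 137 / 303.8 = 0.451

M = 0.451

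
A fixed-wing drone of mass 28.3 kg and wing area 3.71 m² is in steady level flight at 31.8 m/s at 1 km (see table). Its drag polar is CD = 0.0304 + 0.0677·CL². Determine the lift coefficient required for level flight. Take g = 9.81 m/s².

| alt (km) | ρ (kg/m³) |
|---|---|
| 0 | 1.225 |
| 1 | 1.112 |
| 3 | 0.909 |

At 1 km, from the table: ρ = 1.112 kg/m³.
Weight W = mg = 28.3 × 9.81 = 277.62 N; in level flight L = W.
Dynamic pressure q = 0.5 × 1.112 × 31.8² = 562.2 Pa.
CL = W/(q·S) = 277.62 / (562.2 × 3.71) = 0.1331.

CL = 0.133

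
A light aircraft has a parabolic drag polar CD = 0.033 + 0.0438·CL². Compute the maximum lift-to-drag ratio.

(L/D)max = 13.2

For CD = CD0 + K·CL², (L/D)max occurs at CL* = √(CD0/K) and equals 1/(2√(K·CD0)).
(L/D)max = 1/(2√(0.0438 × 0.033)) = 1/(2 × 0.03802) = 13.2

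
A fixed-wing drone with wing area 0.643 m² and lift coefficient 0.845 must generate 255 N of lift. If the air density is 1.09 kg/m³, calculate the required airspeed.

L = ½ρv²S·CL ⇒ v = √(2L/(ρ·S·CL))
v = √(2 × 255 / (1.09 × 0.643 × 0.845)) = √861.1 = 29.3 m/s

v = 29.3 m/s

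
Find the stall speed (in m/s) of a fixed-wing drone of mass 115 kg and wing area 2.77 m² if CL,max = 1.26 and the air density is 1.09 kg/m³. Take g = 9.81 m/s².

V_stall = 24.4 m/s

Stall occurs when L = W at CL,max. W = mg = 115 × 9.81 = 1128 N.
From L = ½ρV²S·CL,max = W: V_stall = √(2W/(ρSCL,max)) = √(2·1128/(1.09·2.77·1.26))
V_stall = √593.1 = 24.4 m/s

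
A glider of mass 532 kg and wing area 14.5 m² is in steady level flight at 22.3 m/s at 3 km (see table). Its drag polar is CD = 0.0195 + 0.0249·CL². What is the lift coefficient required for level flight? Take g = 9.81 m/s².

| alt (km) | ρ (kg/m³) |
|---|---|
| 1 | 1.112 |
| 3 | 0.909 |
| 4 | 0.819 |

At 3 km, from the table: ρ = 0.909 kg/m³.
Weight W = mg = 532 × 9.81 = 5218.9 N; in level flight L = W.
Dynamic pressure q = 0.5 × 0.909 × 22.3² = 226 Pa.
CL = W/(q·S) = 5218.9 / (226 × 14.5) = 1.592.

CL = 1.59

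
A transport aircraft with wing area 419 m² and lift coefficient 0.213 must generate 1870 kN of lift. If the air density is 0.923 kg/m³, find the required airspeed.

v = 213 m/s

L = ½ρv²S·CL ⇒ v = √(2L/(ρ·S·CL))
v = √(2 × 1.87×10^6 / (0.923 × 419 × 0.213)) = √45400 = 213 m/s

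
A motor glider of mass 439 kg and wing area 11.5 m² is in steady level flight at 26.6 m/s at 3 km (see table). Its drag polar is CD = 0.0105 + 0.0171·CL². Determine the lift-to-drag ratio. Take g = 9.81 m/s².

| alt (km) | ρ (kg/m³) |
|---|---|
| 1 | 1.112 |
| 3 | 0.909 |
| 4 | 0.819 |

L/D = 34.6

At 3 km, from the table: ρ = 0.909 kg/m³.
Weight W = mg = 439 × 9.81 = 4306.6 N; in level flight L = W.
q = ½ρv² = ½ × 0.909 × 26.6² = 321.6 Pa.
CL = W/(q·S) = 4306.6 / (321.6 × 11.5) = 1.164.
CD = 0.0105 + 0.0171 × 1.164² = 0.03369.
L/D = CL/CD = 1.164 / 0.03369 = 34.6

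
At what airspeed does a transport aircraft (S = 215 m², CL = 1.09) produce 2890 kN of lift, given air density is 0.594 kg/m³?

v = 204 m/s

L = ½ρv²S·CL ⇒ v = √(2L/(ρ·S·CL))
v = √(2 × 2.89×10^6 / (0.594 × 215 × 1.09)) = √41520 = 204 m/s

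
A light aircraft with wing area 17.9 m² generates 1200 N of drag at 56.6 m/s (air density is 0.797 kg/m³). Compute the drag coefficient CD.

From D = ½ρv²S·CD, rearranging gives CD = 2D/(ρv²S).
CD = 2 × 1200 / (0.797 × 56.6² × 17.9) = 0.0525

CD = 0.0525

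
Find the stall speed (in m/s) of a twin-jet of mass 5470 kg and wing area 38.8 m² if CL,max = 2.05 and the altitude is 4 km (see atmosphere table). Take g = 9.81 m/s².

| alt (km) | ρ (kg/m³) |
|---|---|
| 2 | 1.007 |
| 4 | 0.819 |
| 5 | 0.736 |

V_stall = 40.6 m/s

At 4 km, from the table: ρ = 0.819 kg/m³.
At stall, lift equals weight: L = W = m·g = 5470 × 9.81 = 53660 N.
V_stall = √(2W/(ρ·S·CL,max)) = √(2 × 53660 / (0.819 × 38.8 × 2.05))
V_stall = √1647 = 40.6 m/s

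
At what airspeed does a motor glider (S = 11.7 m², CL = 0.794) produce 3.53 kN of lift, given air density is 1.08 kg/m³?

v = 26.5 m/s

L = ½ρv²S·CL ⇒ v = √(2L/(ρ·S·CL))
v = √(2 × 3530 / (1.08 × 11.7 × 0.794)) = √703.7 = 26.5 m/s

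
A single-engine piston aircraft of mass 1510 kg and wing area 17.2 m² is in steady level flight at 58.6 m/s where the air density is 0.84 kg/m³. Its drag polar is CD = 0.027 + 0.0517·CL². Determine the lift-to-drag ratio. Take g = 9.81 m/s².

Level flight ⇒ L = W = m·g = 1510 × 9.81 = 14813 N.
q = ½ρv² = ½ × 0.84 × 58.6² = 1442 Pa.
Required CL = L/(qS) = 14813/(1442·17.2) = 0.5971.
CD = 0.027 + 0.0517 × 0.5971² = 0.04543.
L/D = CL/CD = 0.5971 / 0.04543 = 13.1

L/D = 13.1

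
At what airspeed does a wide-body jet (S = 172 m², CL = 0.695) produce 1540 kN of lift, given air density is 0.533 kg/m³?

L = ½ρv²S·CL ⇒ v = √(2L/(ρ·S·CL))
v = √(2 × 1.54×10^6 / (0.533 × 172 × 0.695)) = √48340 = 220 m/s

v = 220 m/s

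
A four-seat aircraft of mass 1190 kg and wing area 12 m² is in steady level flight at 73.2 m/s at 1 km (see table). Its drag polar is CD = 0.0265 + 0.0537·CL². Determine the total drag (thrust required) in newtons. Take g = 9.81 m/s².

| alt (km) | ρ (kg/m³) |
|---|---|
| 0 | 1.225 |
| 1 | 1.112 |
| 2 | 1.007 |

D = 1150 N

At 1 km, from the table: ρ = 1.112 kg/m³.
In steady level flight, lift balances weight: W = mg = 1190 × 9.81 = 11674 N.
q = ½ρv² = ½ × 1.112 × 73.2² = 2979 Pa.
Required CL = L/(qS) = 11674/(2979·12) = 0.3265.
CD = 0.0265 + 0.0537 × 0.3265² = 0.03223.
D = q·S·CD = 2979 × 12 × 0.03223 = 1152 N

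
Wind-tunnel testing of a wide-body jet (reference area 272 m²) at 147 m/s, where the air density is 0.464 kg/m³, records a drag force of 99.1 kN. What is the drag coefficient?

From D = ½ρv²S·CD, rearranging gives CD = 2D/(ρv²S).
CD = 2 × 99100 / (0.464 × 147² × 272) = 0.0727

CD = 0.0727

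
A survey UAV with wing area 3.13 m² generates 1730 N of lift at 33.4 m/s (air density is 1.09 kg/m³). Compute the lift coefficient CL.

CL = 0.909

From L = ½ρv²S·CL, rearranging gives CL = 2L/(ρv²S).
CL = 2 × 1730 / (1.09 × 33.4² × 3.13) = 0.909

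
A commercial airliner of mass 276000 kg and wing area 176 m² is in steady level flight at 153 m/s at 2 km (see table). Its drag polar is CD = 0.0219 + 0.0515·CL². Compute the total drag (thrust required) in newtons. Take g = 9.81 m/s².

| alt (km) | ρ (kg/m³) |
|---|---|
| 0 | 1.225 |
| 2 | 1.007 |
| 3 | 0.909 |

At 2 km, from the table: ρ = 1.007 kg/m³.
Level flight ⇒ L = W = m·g = 276000 × 9.81 = 2.7076×10^6 N.
q = ½ρv² = ½ × 1.007 × 153² = 11790 Pa.
CL = W/(q·S) = 2.7076×10^6 / (11790 × 176) = 1.305.
CD = 0.0219 + 0.0515 × 1.305² = 0.1096.
D = q·S·CD = 11790 × 176 × 0.1096 = 2.274×10^5 N

D = 2.27×10^5 N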